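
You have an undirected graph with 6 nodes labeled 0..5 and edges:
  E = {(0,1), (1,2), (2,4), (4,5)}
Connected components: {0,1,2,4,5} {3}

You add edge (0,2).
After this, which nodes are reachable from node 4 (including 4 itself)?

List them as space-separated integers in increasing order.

Answer: 0 1 2 4 5

Derivation:
Before: nodes reachable from 4: {0,1,2,4,5}
Adding (0,2): both endpoints already in same component. Reachability from 4 unchanged.
After: nodes reachable from 4: {0,1,2,4,5}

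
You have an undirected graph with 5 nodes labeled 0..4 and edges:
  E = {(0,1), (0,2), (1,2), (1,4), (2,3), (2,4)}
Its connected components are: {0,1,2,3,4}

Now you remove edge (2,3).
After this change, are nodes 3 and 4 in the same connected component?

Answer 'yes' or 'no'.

Initial components: {0,1,2,3,4}
Removing edge (2,3): it was a bridge — component count 1 -> 2.
New components: {0,1,2,4} {3}
Are 3 and 4 in the same component? no

Answer: no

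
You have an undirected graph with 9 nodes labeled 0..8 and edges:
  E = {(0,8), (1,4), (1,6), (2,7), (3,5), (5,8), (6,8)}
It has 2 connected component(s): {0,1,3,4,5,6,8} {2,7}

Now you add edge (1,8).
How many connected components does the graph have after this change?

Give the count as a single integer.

Initial component count: 2
Add (1,8): endpoints already in same component. Count unchanged: 2.
New component count: 2

Answer: 2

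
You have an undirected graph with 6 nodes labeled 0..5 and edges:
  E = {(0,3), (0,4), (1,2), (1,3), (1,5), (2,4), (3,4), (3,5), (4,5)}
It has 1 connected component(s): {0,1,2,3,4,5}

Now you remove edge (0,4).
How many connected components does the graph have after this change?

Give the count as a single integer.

Initial component count: 1
Remove (0,4): not a bridge. Count unchanged: 1.
  After removal, components: {0,1,2,3,4,5}
New component count: 1

Answer: 1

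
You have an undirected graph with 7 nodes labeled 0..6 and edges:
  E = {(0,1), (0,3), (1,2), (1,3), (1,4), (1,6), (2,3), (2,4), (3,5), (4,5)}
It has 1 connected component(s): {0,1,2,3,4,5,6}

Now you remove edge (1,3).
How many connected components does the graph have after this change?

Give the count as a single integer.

Initial component count: 1
Remove (1,3): not a bridge. Count unchanged: 1.
  After removal, components: {0,1,2,3,4,5,6}
New component count: 1

Answer: 1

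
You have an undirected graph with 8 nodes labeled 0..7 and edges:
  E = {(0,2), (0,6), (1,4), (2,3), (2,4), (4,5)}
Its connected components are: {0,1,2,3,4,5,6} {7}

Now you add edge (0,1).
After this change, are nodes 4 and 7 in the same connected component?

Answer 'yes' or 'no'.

Initial components: {0,1,2,3,4,5,6} {7}
Adding edge (0,1): both already in same component {0,1,2,3,4,5,6}. No change.
New components: {0,1,2,3,4,5,6} {7}
Are 4 and 7 in the same component? no

Answer: no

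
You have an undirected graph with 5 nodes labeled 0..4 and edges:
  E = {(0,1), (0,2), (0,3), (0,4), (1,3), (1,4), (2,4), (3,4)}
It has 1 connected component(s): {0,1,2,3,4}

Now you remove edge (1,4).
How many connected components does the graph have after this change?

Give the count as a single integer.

Initial component count: 1
Remove (1,4): not a bridge. Count unchanged: 1.
  After removal, components: {0,1,2,3,4}
New component count: 1

Answer: 1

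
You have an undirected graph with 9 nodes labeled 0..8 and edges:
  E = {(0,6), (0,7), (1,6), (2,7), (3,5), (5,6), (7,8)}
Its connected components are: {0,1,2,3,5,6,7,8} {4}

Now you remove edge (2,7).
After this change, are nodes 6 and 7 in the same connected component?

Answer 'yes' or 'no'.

Initial components: {0,1,2,3,5,6,7,8} {4}
Removing edge (2,7): it was a bridge — component count 2 -> 3.
New components: {0,1,3,5,6,7,8} {2} {4}
Are 6 and 7 in the same component? yes

Answer: yes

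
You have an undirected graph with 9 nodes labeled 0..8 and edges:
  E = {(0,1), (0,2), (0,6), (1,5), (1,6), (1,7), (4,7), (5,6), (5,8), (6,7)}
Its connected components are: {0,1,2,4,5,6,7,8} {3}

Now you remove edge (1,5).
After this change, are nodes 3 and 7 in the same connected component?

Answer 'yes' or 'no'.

Answer: no

Derivation:
Initial components: {0,1,2,4,5,6,7,8} {3}
Removing edge (1,5): not a bridge — component count unchanged at 2.
New components: {0,1,2,4,5,6,7,8} {3}
Are 3 and 7 in the same component? no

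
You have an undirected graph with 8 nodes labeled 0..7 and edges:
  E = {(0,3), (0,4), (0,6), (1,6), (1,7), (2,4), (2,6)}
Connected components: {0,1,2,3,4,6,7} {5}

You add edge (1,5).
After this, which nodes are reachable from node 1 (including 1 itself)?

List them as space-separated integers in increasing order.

Before: nodes reachable from 1: {0,1,2,3,4,6,7}
Adding (1,5): merges 1's component with another. Reachability grows.
After: nodes reachable from 1: {0,1,2,3,4,5,6,7}

Answer: 0 1 2 3 4 5 6 7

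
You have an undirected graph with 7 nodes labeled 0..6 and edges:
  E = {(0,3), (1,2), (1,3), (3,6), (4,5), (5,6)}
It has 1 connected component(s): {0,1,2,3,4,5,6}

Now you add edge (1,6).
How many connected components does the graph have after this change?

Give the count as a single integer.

Answer: 1

Derivation:
Initial component count: 1
Add (1,6): endpoints already in same component. Count unchanged: 1.
New component count: 1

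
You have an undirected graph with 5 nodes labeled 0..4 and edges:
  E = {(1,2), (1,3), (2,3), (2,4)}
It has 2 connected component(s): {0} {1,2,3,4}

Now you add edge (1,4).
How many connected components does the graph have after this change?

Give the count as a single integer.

Answer: 2

Derivation:
Initial component count: 2
Add (1,4): endpoints already in same component. Count unchanged: 2.
New component count: 2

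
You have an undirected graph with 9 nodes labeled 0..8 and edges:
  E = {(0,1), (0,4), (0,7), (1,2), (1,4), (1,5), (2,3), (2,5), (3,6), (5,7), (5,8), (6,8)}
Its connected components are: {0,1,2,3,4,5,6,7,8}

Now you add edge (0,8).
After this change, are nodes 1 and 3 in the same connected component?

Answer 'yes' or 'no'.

Answer: yes

Derivation:
Initial components: {0,1,2,3,4,5,6,7,8}
Adding edge (0,8): both already in same component {0,1,2,3,4,5,6,7,8}. No change.
New components: {0,1,2,3,4,5,6,7,8}
Are 1 and 3 in the same component? yes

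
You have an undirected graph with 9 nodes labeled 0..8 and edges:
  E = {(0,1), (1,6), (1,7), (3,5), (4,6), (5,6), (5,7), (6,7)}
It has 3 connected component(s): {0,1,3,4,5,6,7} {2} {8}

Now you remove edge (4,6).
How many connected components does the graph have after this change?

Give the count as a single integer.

Answer: 4

Derivation:
Initial component count: 3
Remove (4,6): it was a bridge. Count increases: 3 -> 4.
  After removal, components: {0,1,3,5,6,7} {2} {4} {8}
New component count: 4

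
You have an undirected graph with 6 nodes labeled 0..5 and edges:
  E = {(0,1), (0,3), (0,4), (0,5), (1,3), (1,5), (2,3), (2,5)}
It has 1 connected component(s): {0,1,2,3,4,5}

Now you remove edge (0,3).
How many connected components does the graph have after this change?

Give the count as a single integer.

Initial component count: 1
Remove (0,3): not a bridge. Count unchanged: 1.
  After removal, components: {0,1,2,3,4,5}
New component count: 1

Answer: 1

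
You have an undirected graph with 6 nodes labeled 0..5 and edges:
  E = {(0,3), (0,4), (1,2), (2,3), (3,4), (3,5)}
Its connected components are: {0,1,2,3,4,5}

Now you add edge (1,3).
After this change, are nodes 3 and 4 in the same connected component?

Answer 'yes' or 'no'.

Answer: yes

Derivation:
Initial components: {0,1,2,3,4,5}
Adding edge (1,3): both already in same component {0,1,2,3,4,5}. No change.
New components: {0,1,2,3,4,5}
Are 3 and 4 in the same component? yes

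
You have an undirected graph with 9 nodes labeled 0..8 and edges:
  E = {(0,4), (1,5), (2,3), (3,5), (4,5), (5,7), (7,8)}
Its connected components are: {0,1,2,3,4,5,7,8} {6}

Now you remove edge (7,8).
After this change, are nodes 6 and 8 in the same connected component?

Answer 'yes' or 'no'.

Answer: no

Derivation:
Initial components: {0,1,2,3,4,5,7,8} {6}
Removing edge (7,8): it was a bridge — component count 2 -> 3.
New components: {0,1,2,3,4,5,7} {6} {8}
Are 6 and 8 in the same component? no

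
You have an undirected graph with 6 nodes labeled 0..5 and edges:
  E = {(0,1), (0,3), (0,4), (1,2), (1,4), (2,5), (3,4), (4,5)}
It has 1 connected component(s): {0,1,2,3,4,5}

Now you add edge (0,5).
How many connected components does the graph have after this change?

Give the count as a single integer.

Answer: 1

Derivation:
Initial component count: 1
Add (0,5): endpoints already in same component. Count unchanged: 1.
New component count: 1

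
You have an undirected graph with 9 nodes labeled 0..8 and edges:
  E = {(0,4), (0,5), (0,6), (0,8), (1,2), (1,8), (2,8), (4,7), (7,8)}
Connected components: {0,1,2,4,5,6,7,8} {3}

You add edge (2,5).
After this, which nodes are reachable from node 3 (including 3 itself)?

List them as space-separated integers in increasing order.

Answer: 3

Derivation:
Before: nodes reachable from 3: {3}
Adding (2,5): both endpoints already in same component. Reachability from 3 unchanged.
After: nodes reachable from 3: {3}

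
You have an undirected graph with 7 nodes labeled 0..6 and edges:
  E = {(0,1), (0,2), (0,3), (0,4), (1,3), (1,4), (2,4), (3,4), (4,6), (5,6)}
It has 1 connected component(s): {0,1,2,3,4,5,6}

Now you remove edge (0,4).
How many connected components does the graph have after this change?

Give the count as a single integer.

Initial component count: 1
Remove (0,4): not a bridge. Count unchanged: 1.
  After removal, components: {0,1,2,3,4,5,6}
New component count: 1

Answer: 1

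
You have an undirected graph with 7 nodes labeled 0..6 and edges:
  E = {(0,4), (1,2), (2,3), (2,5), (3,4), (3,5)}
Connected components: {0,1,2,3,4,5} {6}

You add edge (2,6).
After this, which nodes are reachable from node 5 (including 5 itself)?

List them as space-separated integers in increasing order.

Before: nodes reachable from 5: {0,1,2,3,4,5}
Adding (2,6): merges 5's component with another. Reachability grows.
After: nodes reachable from 5: {0,1,2,3,4,5,6}

Answer: 0 1 2 3 4 5 6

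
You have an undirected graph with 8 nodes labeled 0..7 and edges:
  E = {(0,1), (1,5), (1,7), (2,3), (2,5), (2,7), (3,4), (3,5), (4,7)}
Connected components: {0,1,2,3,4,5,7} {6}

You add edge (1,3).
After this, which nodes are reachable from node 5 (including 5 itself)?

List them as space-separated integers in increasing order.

Answer: 0 1 2 3 4 5 7

Derivation:
Before: nodes reachable from 5: {0,1,2,3,4,5,7}
Adding (1,3): both endpoints already in same component. Reachability from 5 unchanged.
After: nodes reachable from 5: {0,1,2,3,4,5,7}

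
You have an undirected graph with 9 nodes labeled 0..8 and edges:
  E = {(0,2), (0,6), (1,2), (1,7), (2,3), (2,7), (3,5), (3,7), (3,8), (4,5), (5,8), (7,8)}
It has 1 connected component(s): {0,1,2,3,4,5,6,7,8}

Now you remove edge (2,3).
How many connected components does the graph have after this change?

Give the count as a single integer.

Initial component count: 1
Remove (2,3): not a bridge. Count unchanged: 1.
  After removal, components: {0,1,2,3,4,5,6,7,8}
New component count: 1

Answer: 1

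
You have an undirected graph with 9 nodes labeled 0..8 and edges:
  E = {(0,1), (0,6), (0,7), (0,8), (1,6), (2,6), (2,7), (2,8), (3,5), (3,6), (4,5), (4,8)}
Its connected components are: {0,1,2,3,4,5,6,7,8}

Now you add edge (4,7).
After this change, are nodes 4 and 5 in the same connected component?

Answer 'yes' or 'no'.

Initial components: {0,1,2,3,4,5,6,7,8}
Adding edge (4,7): both already in same component {0,1,2,3,4,5,6,7,8}. No change.
New components: {0,1,2,3,4,5,6,7,8}
Are 4 and 5 in the same component? yes

Answer: yes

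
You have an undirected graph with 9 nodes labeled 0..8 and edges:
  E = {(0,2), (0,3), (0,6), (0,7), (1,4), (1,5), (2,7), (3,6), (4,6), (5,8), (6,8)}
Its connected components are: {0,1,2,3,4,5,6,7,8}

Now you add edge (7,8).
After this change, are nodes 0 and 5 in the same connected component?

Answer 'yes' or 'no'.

Answer: yes

Derivation:
Initial components: {0,1,2,3,4,5,6,7,8}
Adding edge (7,8): both already in same component {0,1,2,3,4,5,6,7,8}. No change.
New components: {0,1,2,3,4,5,6,7,8}
Are 0 and 5 in the same component? yes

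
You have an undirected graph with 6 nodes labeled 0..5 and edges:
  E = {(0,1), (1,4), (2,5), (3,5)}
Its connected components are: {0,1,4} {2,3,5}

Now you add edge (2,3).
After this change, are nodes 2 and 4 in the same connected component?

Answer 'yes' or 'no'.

Initial components: {0,1,4} {2,3,5}
Adding edge (2,3): both already in same component {2,3,5}. No change.
New components: {0,1,4} {2,3,5}
Are 2 and 4 in the same component? no

Answer: no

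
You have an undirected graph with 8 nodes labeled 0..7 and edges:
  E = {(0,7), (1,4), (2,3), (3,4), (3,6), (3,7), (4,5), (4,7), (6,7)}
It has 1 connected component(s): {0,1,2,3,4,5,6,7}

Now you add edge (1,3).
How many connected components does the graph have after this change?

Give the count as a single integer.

Initial component count: 1
Add (1,3): endpoints already in same component. Count unchanged: 1.
New component count: 1

Answer: 1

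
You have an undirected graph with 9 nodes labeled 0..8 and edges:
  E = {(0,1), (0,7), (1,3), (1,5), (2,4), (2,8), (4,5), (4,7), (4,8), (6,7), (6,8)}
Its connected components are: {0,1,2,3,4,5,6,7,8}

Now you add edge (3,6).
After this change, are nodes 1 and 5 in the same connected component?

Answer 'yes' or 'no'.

Initial components: {0,1,2,3,4,5,6,7,8}
Adding edge (3,6): both already in same component {0,1,2,3,4,5,6,7,8}. No change.
New components: {0,1,2,3,4,5,6,7,8}
Are 1 and 5 in the same component? yes

Answer: yes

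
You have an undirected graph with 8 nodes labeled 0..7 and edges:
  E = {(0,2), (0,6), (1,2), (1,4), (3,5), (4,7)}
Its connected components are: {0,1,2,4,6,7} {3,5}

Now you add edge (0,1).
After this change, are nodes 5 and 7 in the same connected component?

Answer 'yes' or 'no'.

Initial components: {0,1,2,4,6,7} {3,5}
Adding edge (0,1): both already in same component {0,1,2,4,6,7}. No change.
New components: {0,1,2,4,6,7} {3,5}
Are 5 and 7 in the same component? no

Answer: no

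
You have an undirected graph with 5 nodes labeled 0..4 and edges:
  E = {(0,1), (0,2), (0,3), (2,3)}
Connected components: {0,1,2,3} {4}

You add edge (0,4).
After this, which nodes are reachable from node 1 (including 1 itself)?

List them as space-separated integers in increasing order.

Before: nodes reachable from 1: {0,1,2,3}
Adding (0,4): merges 1's component with another. Reachability grows.
After: nodes reachable from 1: {0,1,2,3,4}

Answer: 0 1 2 3 4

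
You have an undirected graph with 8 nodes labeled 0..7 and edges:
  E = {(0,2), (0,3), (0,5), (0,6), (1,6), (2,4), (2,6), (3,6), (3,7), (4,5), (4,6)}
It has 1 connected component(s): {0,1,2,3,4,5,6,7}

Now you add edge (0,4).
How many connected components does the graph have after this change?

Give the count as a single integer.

Answer: 1

Derivation:
Initial component count: 1
Add (0,4): endpoints already in same component. Count unchanged: 1.
New component count: 1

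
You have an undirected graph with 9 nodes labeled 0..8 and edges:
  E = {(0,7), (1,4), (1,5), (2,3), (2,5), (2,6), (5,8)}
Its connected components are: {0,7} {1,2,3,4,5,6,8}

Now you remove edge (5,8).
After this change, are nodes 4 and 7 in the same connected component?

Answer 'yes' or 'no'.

Answer: no

Derivation:
Initial components: {0,7} {1,2,3,4,5,6,8}
Removing edge (5,8): it was a bridge — component count 2 -> 3.
New components: {0,7} {1,2,3,4,5,6} {8}
Are 4 and 7 in the same component? no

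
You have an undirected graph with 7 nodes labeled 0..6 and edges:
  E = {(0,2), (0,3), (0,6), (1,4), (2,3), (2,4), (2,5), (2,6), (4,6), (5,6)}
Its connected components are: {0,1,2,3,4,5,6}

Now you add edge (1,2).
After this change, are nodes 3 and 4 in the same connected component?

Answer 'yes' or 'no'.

Initial components: {0,1,2,3,4,5,6}
Adding edge (1,2): both already in same component {0,1,2,3,4,5,6}. No change.
New components: {0,1,2,3,4,5,6}
Are 3 and 4 in the same component? yes

Answer: yes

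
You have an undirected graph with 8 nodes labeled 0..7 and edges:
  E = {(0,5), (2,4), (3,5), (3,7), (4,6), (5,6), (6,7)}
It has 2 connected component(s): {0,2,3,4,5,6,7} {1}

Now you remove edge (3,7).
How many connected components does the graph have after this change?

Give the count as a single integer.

Initial component count: 2
Remove (3,7): not a bridge. Count unchanged: 2.
  After removal, components: {0,2,3,4,5,6,7} {1}
New component count: 2

Answer: 2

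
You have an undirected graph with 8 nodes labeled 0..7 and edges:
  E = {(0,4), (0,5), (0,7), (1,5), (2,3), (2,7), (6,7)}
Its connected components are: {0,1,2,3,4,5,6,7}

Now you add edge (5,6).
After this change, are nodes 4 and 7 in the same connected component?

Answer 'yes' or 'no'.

Answer: yes

Derivation:
Initial components: {0,1,2,3,4,5,6,7}
Adding edge (5,6): both already in same component {0,1,2,3,4,5,6,7}. No change.
New components: {0,1,2,3,4,5,6,7}
Are 4 and 7 in the same component? yes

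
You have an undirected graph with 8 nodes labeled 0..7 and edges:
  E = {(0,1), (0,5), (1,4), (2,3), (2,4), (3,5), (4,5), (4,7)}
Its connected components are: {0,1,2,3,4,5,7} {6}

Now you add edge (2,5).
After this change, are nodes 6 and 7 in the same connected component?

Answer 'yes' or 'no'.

Initial components: {0,1,2,3,4,5,7} {6}
Adding edge (2,5): both already in same component {0,1,2,3,4,5,7}. No change.
New components: {0,1,2,3,4,5,7} {6}
Are 6 and 7 in the same component? no

Answer: no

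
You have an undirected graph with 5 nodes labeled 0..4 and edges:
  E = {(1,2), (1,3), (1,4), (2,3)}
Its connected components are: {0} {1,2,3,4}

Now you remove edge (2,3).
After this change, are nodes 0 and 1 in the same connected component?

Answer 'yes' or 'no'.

Answer: no

Derivation:
Initial components: {0} {1,2,3,4}
Removing edge (2,3): not a bridge — component count unchanged at 2.
New components: {0} {1,2,3,4}
Are 0 and 1 in the same component? no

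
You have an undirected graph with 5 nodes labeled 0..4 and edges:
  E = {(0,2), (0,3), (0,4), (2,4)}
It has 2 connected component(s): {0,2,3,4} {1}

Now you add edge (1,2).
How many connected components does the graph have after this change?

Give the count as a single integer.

Answer: 1

Derivation:
Initial component count: 2
Add (1,2): merges two components. Count decreases: 2 -> 1.
New component count: 1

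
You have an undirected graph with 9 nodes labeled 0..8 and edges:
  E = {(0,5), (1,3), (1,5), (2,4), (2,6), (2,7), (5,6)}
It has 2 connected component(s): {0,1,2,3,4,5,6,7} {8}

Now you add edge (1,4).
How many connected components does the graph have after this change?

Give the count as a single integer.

Initial component count: 2
Add (1,4): endpoints already in same component. Count unchanged: 2.
New component count: 2

Answer: 2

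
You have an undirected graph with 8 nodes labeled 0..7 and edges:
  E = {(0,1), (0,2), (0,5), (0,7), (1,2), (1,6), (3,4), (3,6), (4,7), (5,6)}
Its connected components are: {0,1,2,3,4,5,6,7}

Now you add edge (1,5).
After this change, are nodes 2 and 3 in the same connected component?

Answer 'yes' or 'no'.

Answer: yes

Derivation:
Initial components: {0,1,2,3,4,5,6,7}
Adding edge (1,5): both already in same component {0,1,2,3,4,5,6,7}. No change.
New components: {0,1,2,3,4,5,6,7}
Are 2 and 3 in the same component? yes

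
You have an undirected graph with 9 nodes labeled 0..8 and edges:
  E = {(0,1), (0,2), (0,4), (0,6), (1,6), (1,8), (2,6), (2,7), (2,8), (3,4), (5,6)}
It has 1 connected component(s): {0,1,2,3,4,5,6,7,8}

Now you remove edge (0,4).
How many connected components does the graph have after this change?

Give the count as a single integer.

Initial component count: 1
Remove (0,4): it was a bridge. Count increases: 1 -> 2.
  After removal, components: {0,1,2,5,6,7,8} {3,4}
New component count: 2

Answer: 2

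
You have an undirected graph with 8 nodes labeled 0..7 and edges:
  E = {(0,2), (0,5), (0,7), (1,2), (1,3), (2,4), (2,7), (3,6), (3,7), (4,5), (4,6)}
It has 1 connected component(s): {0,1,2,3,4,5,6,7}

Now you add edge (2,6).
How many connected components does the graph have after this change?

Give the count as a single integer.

Answer: 1

Derivation:
Initial component count: 1
Add (2,6): endpoints already in same component. Count unchanged: 1.
New component count: 1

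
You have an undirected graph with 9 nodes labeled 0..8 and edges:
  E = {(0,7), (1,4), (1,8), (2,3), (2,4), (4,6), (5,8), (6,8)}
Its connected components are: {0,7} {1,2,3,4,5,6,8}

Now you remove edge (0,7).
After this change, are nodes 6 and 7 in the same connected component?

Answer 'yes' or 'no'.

Initial components: {0,7} {1,2,3,4,5,6,8}
Removing edge (0,7): it was a bridge — component count 2 -> 3.
New components: {0} {1,2,3,4,5,6,8} {7}
Are 6 and 7 in the same component? no

Answer: no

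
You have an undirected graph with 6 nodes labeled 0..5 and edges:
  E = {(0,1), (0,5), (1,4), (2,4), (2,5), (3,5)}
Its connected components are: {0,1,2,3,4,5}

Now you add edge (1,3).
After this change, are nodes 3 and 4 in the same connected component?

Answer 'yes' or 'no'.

Initial components: {0,1,2,3,4,5}
Adding edge (1,3): both already in same component {0,1,2,3,4,5}. No change.
New components: {0,1,2,3,4,5}
Are 3 and 4 in the same component? yes

Answer: yes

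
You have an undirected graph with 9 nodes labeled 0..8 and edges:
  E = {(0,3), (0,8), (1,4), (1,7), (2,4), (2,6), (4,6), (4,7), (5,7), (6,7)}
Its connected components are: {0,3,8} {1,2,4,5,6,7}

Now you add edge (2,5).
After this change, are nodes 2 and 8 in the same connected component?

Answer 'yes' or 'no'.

Initial components: {0,3,8} {1,2,4,5,6,7}
Adding edge (2,5): both already in same component {1,2,4,5,6,7}. No change.
New components: {0,3,8} {1,2,4,5,6,7}
Are 2 and 8 in the same component? no

Answer: no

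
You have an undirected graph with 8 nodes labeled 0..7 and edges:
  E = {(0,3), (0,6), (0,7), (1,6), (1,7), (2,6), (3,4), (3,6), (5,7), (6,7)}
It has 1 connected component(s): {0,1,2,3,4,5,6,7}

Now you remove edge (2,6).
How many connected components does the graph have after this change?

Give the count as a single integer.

Answer: 2

Derivation:
Initial component count: 1
Remove (2,6): it was a bridge. Count increases: 1 -> 2.
  After removal, components: {0,1,3,4,5,6,7} {2}
New component count: 2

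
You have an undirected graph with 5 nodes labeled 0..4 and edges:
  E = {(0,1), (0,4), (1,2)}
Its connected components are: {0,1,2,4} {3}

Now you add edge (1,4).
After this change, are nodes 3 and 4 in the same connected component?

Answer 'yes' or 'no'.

Answer: no

Derivation:
Initial components: {0,1,2,4} {3}
Adding edge (1,4): both already in same component {0,1,2,4}. No change.
New components: {0,1,2,4} {3}
Are 3 and 4 in the same component? no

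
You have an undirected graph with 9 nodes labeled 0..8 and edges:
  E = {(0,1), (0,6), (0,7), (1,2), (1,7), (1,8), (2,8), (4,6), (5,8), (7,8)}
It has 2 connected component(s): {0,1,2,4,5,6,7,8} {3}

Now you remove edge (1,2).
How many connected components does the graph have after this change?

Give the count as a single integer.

Answer: 2

Derivation:
Initial component count: 2
Remove (1,2): not a bridge. Count unchanged: 2.
  After removal, components: {0,1,2,4,5,6,7,8} {3}
New component count: 2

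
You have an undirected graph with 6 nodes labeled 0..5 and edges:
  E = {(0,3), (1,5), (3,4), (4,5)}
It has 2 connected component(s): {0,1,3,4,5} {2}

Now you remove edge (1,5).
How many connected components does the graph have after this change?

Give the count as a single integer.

Initial component count: 2
Remove (1,5): it was a bridge. Count increases: 2 -> 3.
  After removal, components: {0,3,4,5} {1} {2}
New component count: 3

Answer: 3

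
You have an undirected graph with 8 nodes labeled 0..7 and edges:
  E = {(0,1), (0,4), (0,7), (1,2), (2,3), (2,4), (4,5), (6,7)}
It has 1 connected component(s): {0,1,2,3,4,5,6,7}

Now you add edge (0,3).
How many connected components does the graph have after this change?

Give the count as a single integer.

Answer: 1

Derivation:
Initial component count: 1
Add (0,3): endpoints already in same component. Count unchanged: 1.
New component count: 1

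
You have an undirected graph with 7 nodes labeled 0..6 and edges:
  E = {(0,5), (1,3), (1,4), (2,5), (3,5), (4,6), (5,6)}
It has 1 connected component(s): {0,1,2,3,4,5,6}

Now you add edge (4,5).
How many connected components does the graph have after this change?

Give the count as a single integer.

Initial component count: 1
Add (4,5): endpoints already in same component. Count unchanged: 1.
New component count: 1

Answer: 1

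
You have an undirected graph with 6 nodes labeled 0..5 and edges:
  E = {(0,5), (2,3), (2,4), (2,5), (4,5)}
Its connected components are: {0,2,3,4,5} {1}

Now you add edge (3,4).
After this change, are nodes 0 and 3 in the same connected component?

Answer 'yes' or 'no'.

Answer: yes

Derivation:
Initial components: {0,2,3,4,5} {1}
Adding edge (3,4): both already in same component {0,2,3,4,5}. No change.
New components: {0,2,3,4,5} {1}
Are 0 and 3 in the same component? yes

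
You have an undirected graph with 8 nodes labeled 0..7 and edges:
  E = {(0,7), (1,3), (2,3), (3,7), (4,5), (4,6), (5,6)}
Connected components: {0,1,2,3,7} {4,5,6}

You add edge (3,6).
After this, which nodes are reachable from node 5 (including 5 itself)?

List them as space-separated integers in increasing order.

Before: nodes reachable from 5: {4,5,6}
Adding (3,6): merges 5's component with another. Reachability grows.
After: nodes reachable from 5: {0,1,2,3,4,5,6,7}

Answer: 0 1 2 3 4 5 6 7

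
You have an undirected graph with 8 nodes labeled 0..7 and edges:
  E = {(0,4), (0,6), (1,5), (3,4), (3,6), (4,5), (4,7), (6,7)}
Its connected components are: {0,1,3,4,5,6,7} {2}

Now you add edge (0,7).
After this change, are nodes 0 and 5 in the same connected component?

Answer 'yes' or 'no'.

Initial components: {0,1,3,4,5,6,7} {2}
Adding edge (0,7): both already in same component {0,1,3,4,5,6,7}. No change.
New components: {0,1,3,4,5,6,7} {2}
Are 0 and 5 in the same component? yes

Answer: yes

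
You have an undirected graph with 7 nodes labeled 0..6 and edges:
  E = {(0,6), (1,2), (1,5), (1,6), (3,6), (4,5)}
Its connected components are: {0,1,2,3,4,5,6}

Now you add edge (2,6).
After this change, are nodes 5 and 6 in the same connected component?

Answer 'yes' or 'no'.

Answer: yes

Derivation:
Initial components: {0,1,2,3,4,5,6}
Adding edge (2,6): both already in same component {0,1,2,3,4,5,6}. No change.
New components: {0,1,2,3,4,5,6}
Are 5 and 6 in the same component? yes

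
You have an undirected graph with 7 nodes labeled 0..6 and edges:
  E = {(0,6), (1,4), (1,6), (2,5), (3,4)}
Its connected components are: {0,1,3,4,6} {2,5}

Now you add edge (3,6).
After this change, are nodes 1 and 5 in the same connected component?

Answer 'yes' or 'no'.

Answer: no

Derivation:
Initial components: {0,1,3,4,6} {2,5}
Adding edge (3,6): both already in same component {0,1,3,4,6}. No change.
New components: {0,1,3,4,6} {2,5}
Are 1 and 5 in the same component? no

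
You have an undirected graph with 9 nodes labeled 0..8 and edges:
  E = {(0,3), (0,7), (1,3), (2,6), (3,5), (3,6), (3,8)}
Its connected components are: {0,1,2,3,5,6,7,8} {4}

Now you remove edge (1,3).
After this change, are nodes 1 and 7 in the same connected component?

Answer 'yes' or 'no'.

Initial components: {0,1,2,3,5,6,7,8} {4}
Removing edge (1,3): it was a bridge — component count 2 -> 3.
New components: {0,2,3,5,6,7,8} {1} {4}
Are 1 and 7 in the same component? no

Answer: no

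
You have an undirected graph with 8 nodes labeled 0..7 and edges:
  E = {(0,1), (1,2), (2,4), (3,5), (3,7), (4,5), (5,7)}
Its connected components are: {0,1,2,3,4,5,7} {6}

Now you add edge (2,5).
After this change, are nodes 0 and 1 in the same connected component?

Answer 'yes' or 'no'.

Initial components: {0,1,2,3,4,5,7} {6}
Adding edge (2,5): both already in same component {0,1,2,3,4,5,7}. No change.
New components: {0,1,2,3,4,5,7} {6}
Are 0 and 1 in the same component? yes

Answer: yes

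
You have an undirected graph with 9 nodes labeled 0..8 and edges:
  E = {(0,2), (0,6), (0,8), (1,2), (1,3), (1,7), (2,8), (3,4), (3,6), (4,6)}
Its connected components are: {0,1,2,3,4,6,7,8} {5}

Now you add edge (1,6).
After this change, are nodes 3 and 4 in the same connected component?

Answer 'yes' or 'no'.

Answer: yes

Derivation:
Initial components: {0,1,2,3,4,6,7,8} {5}
Adding edge (1,6): both already in same component {0,1,2,3,4,6,7,8}. No change.
New components: {0,1,2,3,4,6,7,8} {5}
Are 3 and 4 in the same component? yes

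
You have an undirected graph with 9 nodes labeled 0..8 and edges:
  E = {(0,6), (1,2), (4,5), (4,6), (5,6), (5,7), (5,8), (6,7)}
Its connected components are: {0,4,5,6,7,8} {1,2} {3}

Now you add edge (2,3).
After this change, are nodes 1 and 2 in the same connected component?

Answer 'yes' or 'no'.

Answer: yes

Derivation:
Initial components: {0,4,5,6,7,8} {1,2} {3}
Adding edge (2,3): merges {1,2} and {3}.
New components: {0,4,5,6,7,8} {1,2,3}
Are 1 and 2 in the same component? yes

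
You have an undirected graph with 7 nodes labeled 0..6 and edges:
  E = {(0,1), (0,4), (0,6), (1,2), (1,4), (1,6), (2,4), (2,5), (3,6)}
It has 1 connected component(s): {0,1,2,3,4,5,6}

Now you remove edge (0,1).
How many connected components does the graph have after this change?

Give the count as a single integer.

Initial component count: 1
Remove (0,1): not a bridge. Count unchanged: 1.
  After removal, components: {0,1,2,3,4,5,6}
New component count: 1

Answer: 1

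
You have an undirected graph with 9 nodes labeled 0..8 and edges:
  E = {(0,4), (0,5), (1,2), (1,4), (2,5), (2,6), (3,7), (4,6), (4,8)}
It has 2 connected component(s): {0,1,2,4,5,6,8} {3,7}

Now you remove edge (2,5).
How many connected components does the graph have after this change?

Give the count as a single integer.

Answer: 2

Derivation:
Initial component count: 2
Remove (2,5): not a bridge. Count unchanged: 2.
  After removal, components: {0,1,2,4,5,6,8} {3,7}
New component count: 2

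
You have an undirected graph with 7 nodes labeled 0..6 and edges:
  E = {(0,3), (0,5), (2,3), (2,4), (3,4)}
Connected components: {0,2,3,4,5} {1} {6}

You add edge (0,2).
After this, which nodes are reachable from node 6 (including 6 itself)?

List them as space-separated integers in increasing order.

Before: nodes reachable from 6: {6}
Adding (0,2): both endpoints already in same component. Reachability from 6 unchanged.
After: nodes reachable from 6: {6}

Answer: 6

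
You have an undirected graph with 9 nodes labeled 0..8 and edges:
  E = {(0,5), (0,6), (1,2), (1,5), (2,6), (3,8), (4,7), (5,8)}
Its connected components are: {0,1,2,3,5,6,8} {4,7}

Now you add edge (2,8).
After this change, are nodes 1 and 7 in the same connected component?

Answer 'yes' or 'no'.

Initial components: {0,1,2,3,5,6,8} {4,7}
Adding edge (2,8): both already in same component {0,1,2,3,5,6,8}. No change.
New components: {0,1,2,3,5,6,8} {4,7}
Are 1 and 7 in the same component? no

Answer: no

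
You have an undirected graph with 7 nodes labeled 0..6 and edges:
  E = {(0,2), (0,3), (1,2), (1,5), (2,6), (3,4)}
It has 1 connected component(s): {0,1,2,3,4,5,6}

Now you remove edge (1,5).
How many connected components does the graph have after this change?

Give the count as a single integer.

Answer: 2

Derivation:
Initial component count: 1
Remove (1,5): it was a bridge. Count increases: 1 -> 2.
  After removal, components: {0,1,2,3,4,6} {5}
New component count: 2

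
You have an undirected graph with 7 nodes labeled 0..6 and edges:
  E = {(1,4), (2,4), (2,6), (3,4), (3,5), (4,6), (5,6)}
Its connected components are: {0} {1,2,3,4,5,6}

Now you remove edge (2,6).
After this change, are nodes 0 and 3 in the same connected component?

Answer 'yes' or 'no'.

Answer: no

Derivation:
Initial components: {0} {1,2,3,4,5,6}
Removing edge (2,6): not a bridge — component count unchanged at 2.
New components: {0} {1,2,3,4,5,6}
Are 0 and 3 in the same component? no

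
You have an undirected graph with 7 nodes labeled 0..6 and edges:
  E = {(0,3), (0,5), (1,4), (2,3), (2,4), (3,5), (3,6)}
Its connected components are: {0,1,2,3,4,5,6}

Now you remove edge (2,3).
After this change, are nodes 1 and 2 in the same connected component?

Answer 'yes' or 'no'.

Answer: yes

Derivation:
Initial components: {0,1,2,3,4,5,6}
Removing edge (2,3): it was a bridge — component count 1 -> 2.
New components: {0,3,5,6} {1,2,4}
Are 1 and 2 in the same component? yes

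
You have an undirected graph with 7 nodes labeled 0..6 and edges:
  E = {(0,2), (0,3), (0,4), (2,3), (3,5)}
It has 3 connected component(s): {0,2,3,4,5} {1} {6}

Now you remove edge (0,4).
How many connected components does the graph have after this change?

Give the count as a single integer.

Answer: 4

Derivation:
Initial component count: 3
Remove (0,4): it was a bridge. Count increases: 3 -> 4.
  After removal, components: {0,2,3,5} {1} {4} {6}
New component count: 4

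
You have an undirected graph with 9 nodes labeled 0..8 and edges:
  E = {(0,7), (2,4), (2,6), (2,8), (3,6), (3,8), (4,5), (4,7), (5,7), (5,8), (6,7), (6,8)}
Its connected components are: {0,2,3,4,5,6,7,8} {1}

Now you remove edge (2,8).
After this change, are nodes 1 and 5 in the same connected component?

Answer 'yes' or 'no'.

Answer: no

Derivation:
Initial components: {0,2,3,4,5,6,7,8} {1}
Removing edge (2,8): not a bridge — component count unchanged at 2.
New components: {0,2,3,4,5,6,7,8} {1}
Are 1 and 5 in the same component? no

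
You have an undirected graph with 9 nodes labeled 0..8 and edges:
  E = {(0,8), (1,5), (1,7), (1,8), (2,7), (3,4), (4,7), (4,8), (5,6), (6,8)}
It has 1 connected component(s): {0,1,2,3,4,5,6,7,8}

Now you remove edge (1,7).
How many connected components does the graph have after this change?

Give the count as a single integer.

Answer: 1

Derivation:
Initial component count: 1
Remove (1,7): not a bridge. Count unchanged: 1.
  After removal, components: {0,1,2,3,4,5,6,7,8}
New component count: 1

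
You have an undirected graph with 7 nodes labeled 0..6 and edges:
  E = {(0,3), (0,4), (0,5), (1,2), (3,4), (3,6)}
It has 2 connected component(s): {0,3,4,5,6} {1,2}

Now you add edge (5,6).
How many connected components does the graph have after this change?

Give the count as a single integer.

Answer: 2

Derivation:
Initial component count: 2
Add (5,6): endpoints already in same component. Count unchanged: 2.
New component count: 2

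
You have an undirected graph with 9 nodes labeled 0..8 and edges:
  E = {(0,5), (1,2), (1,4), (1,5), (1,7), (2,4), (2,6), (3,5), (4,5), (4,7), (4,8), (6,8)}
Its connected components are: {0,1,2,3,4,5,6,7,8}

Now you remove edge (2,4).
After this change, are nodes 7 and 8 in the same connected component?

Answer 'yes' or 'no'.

Answer: yes

Derivation:
Initial components: {0,1,2,3,4,5,6,7,8}
Removing edge (2,4): not a bridge — component count unchanged at 1.
New components: {0,1,2,3,4,5,6,7,8}
Are 7 and 8 in the same component? yes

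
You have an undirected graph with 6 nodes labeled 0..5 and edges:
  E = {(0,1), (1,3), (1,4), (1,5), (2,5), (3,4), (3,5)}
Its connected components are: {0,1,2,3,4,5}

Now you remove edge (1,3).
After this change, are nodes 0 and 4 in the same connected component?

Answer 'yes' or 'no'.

Initial components: {0,1,2,3,4,5}
Removing edge (1,3): not a bridge — component count unchanged at 1.
New components: {0,1,2,3,4,5}
Are 0 and 4 in the same component? yes

Answer: yes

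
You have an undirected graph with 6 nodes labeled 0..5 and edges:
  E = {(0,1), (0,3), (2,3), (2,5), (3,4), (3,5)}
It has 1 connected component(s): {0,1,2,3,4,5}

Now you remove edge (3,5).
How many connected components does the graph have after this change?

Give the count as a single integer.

Initial component count: 1
Remove (3,5): not a bridge. Count unchanged: 1.
  After removal, components: {0,1,2,3,4,5}
New component count: 1

Answer: 1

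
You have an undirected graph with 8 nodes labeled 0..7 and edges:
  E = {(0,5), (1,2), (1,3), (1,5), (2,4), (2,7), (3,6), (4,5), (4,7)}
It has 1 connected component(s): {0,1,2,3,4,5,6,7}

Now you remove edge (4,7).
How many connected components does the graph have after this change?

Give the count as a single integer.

Answer: 1

Derivation:
Initial component count: 1
Remove (4,7): not a bridge. Count unchanged: 1.
  After removal, components: {0,1,2,3,4,5,6,7}
New component count: 1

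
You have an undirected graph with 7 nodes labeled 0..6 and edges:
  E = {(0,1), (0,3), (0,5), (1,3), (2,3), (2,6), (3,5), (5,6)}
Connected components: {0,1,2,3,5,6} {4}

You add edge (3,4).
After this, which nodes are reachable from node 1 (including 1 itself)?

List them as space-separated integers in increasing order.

Answer: 0 1 2 3 4 5 6

Derivation:
Before: nodes reachable from 1: {0,1,2,3,5,6}
Adding (3,4): merges 1's component with another. Reachability grows.
After: nodes reachable from 1: {0,1,2,3,4,5,6}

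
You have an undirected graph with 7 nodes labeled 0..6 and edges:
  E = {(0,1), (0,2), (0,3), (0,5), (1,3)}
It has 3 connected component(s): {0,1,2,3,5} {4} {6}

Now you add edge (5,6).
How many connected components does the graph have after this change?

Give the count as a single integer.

Answer: 2

Derivation:
Initial component count: 3
Add (5,6): merges two components. Count decreases: 3 -> 2.
New component count: 2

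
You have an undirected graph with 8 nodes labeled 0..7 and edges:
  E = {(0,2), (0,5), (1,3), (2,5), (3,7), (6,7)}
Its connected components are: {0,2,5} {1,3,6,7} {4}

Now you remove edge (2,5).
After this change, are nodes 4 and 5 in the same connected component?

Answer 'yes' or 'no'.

Answer: no

Derivation:
Initial components: {0,2,5} {1,3,6,7} {4}
Removing edge (2,5): not a bridge — component count unchanged at 3.
New components: {0,2,5} {1,3,6,7} {4}
Are 4 and 5 in the same component? no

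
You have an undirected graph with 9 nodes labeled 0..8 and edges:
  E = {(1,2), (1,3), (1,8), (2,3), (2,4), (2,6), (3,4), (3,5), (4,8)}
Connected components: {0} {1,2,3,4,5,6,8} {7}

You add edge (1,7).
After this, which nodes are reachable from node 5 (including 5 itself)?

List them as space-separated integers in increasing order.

Before: nodes reachable from 5: {1,2,3,4,5,6,8}
Adding (1,7): merges 5's component with another. Reachability grows.
After: nodes reachable from 5: {1,2,3,4,5,6,7,8}

Answer: 1 2 3 4 5 6 7 8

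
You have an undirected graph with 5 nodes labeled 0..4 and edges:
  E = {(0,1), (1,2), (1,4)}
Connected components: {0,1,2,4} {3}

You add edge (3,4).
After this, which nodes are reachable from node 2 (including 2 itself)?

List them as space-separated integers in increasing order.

Before: nodes reachable from 2: {0,1,2,4}
Adding (3,4): merges 2's component with another. Reachability grows.
After: nodes reachable from 2: {0,1,2,3,4}

Answer: 0 1 2 3 4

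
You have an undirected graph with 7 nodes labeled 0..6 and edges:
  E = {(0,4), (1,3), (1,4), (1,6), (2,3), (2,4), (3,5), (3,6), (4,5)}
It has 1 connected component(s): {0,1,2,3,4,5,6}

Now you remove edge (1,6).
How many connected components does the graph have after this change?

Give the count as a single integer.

Answer: 1

Derivation:
Initial component count: 1
Remove (1,6): not a bridge. Count unchanged: 1.
  After removal, components: {0,1,2,3,4,5,6}
New component count: 1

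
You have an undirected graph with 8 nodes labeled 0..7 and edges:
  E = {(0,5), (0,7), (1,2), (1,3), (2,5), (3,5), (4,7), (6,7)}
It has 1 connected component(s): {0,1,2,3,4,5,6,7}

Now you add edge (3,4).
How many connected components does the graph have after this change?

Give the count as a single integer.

Answer: 1

Derivation:
Initial component count: 1
Add (3,4): endpoints already in same component. Count unchanged: 1.
New component count: 1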